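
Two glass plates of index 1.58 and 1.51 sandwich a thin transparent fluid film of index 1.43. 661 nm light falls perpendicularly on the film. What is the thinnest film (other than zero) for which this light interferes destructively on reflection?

231 nm

Ray reflecting at the top interface goes from n = 1.58 toward n = 1.43: no phase shift.
At the lower boundary (n = 1.43 to n = 1.51) the reflected ray undergoes a half-wave phase shift.
Exactly one π shift → a net half-wave offset.
With one net inversion, destructive interference in reflection requires 2 n t = m λ.
Minimum nonzero at m = 1: t = λ / (2 n) = 661 / (2 × 1.43) = 231 nm.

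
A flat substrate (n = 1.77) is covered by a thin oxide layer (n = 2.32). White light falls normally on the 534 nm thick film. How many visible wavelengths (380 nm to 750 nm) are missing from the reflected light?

Ray reflecting at the top interface goes from n = 1.0 toward n = 2.32: a half-wave phase shift.
At the lower boundary (n = 2.32 to n = 1.77) the reflected ray undergoes no phase shift.
Exactly one π shift → a net half-wave offset.
With one net inversion, destructive interference in reflection requires 2 n t = m λ.
λ = 2 n t / m = 2478 / m nm.
m=3: 826 nm (IR); m=4: 619 nm (visible); m=5: 496 nm (visible); m=6: 413 nm (visible); m=7: 354 nm (UV).

3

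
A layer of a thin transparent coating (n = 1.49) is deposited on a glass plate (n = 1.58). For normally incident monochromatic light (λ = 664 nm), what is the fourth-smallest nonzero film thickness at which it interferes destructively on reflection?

Top surface (1.0 → 1.49): reflection off a higher-index medium gives a half-wave phase shift.
At the lower boundary (n = 1.49 to n = 1.58) the reflected ray undergoes a half-wave phase shift.
Zero or two π shifts → no net half-wave offset.
With no net inversion, destructive interference in reflection requires 2 n t = (m + ½) λ.
The fourth-smallest nonzero thickness corresponds to m = 3: t = (m + ½) λ / (2 n) = 3.50 × 664 / (2 × 1.49) = 780 nm.

780 nm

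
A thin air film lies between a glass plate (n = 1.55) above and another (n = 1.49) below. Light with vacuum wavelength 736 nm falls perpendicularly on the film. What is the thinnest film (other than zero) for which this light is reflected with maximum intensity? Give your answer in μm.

0.184 μm

Ray reflecting at the top interface goes from n = 1.55 toward n = 1.0: no phase shift.
Ray reflecting at the bottom interface goes from n = 1.0 toward n = 1.49: a half-wave phase shift.
The two reflections differ by half a wavelength.
With one net inversion, constructive interference in reflection requires 2 n t = (m + ½) λ.
Minimum at m = 0: t = λ / (4 n) = 736 / (4 × 1.0) = 184 nm.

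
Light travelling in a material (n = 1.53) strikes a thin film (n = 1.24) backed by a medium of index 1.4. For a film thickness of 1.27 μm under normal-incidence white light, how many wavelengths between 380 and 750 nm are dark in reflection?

4

Top surface (1.53 → 1.24): reflection off a lower-index medium gives no phase shift.
Ray reflecting at the bottom interface goes from n = 1.24 toward n = 1.4: a half-wave phase shift.
Net: one phase inversion between the two reflected rays.
With one net inversion, destructive interference in reflection requires 2 n t = m λ.
λ = 2 n t / m = 3150 / m nm.
m=4: 787 nm (IR); m=5: 630 nm (visible); m=6: 525 nm (visible); m=7: 450 nm (visible); m=8: 394 nm (visible); m=9: 350 nm (UV).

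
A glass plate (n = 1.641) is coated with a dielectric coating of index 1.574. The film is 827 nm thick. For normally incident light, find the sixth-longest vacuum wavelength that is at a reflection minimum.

473 nm

Top surface (1.0 → 1.574): reflection off a higher-index medium gives a half-wave phase shift.
Ray reflecting at the bottom interface goes from n = 1.574 toward n = 1.641: a half-wave phase shift.
Zero or two π shifts → no net half-wave offset.
So the condition for destructive reflection is 2 n t = (m + ½) λ.
λ = 2 n t / (m + ½). The sixth-longest wavelength is m = 5: λ = 2 × 1.574 × 827 / 5.50 = 473 nm.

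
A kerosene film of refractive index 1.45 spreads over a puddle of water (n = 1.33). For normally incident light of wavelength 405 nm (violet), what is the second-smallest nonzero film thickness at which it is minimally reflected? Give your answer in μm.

0.279 μm

At the upper boundary (n = 1.0 to n = 1.45) the reflected ray undergoes a half-wave phase shift.
Bottom surface (1.45 → 1.33): reflection off a lower-index medium gives no phase shift.
Exactly one π shift → a net half-wave offset.
So the condition for destructive reflection is 2 n t = m λ.
The second-smallest nonzero thickness corresponds to m = 2: t = m λ / (2 n) = 2.00 × 405 / (2 × 1.45) = 279 nm.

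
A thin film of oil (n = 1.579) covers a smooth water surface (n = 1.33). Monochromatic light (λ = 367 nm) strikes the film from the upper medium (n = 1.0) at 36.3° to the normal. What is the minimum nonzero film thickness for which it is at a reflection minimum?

Ray reflecting at the top interface goes from n = 1.0 toward n = 1.579: a half-wave phase shift.
Ray reflecting at the bottom interface goes from n = 1.579 toward n = 1.33: no phase shift.
Exactly one π shift → a net half-wave offset.
So the condition for destructive reflection is 2 n t cos θ_r = m λ.
Snell's law: 1.0 sin 36.3° = 1.579 sin θ_r → sin θ_r = 0.375, cos θ_r = 0.927.
Minimum nonzero at m = 1: t = λ / (2 n cos θ_r) = 367 / (2 × 1.579 × 0.927) = 125 nm.

125 nm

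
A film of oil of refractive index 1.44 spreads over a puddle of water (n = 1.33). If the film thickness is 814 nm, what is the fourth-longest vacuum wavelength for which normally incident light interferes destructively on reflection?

At the upper boundary (n = 1.0 to n = 1.44) the reflected ray undergoes a half-wave phase shift.
Bottom surface (1.44 → 1.33): reflection off a lower-index medium gives no phase shift.
Exactly one π shift → a net half-wave offset.
So the condition for destructive reflection is 2 n t = m λ.
λ = 2 n t / m. The fourth-longest wavelength is m = 4: λ = 2 × 1.44 × 814 / 4.00 = 586 nm.

586 nm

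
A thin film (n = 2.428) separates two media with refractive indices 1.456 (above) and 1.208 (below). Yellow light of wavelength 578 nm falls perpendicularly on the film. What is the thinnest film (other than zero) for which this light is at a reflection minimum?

Top surface (1.456 → 2.428): reflection off a higher-index medium gives a half-wave phase shift.
Ray reflecting at the bottom interface goes from n = 2.428 toward n = 1.208: no phase shift.
Net: one phase inversion between the two reflected rays.
For minimum reflection here: 2 n t = m λ.
Minimum nonzero at m = 1: t = λ / (2 n) = 578 / (2 × 2.428) = 119 nm.

119 nm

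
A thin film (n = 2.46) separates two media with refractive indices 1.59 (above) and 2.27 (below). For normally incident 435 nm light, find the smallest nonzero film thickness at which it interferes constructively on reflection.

Ray reflecting at the top interface goes from n = 1.59 toward n = 2.46: a half-wave phase shift.
Ray reflecting at the bottom interface goes from n = 2.46 toward n = 2.27: no phase shift.
Net: one phase inversion between the two reflected rays.
With one net inversion, constructive interference in reflection requires 2 n t = (m + ½) λ.
Minimum at m = 0: t = λ / (4 n) = 435 / (4 × 2.46) = 44.2 nm.

44.2 nm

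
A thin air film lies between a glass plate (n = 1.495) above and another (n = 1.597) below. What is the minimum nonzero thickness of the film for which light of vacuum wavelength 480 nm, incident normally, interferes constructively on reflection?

120 nm

Top surface (1.495 → 1.0): reflection off a lower-index medium gives no phase shift.
Bottom surface (1.0 → 1.597): reflection off a higher-index medium gives a half-wave phase shift.
Exactly one π shift → a net half-wave offset.
For strong reflection here: 2 n t = (m + ½) λ.
Minimum at m = 0: t = λ / (4 n) = 480 / (4 × 1.0) = 120 nm.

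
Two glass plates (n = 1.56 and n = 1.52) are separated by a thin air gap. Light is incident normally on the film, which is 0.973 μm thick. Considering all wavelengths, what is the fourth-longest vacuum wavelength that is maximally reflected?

556 nm

At the upper boundary (n = 1.56 to n = 1.0) the reflected ray undergoes no phase shift.
At the lower boundary (n = 1.0 to n = 1.52) the reflected ray undergoes a half-wave phase shift.
The two reflections differ by half a wavelength.
With one net inversion, constructive interference in reflection requires 2 n t = (m + ½) λ.
λ = 2 n t / (m + ½). The fourth-longest wavelength is m = 3: λ = 2 × 1.0 × 973 / 3.50 = 556 nm.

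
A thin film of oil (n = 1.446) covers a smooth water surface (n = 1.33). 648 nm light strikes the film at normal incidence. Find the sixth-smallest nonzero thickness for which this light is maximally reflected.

Ray reflecting at the top interface goes from n = 1.0 toward n = 1.446: a half-wave phase shift.
Bottom surface (1.446 → 1.33): reflection off a lower-index medium gives no phase shift.
Net: one phase inversion between the two reflected rays.
For strong reflection here: 2 n t = (m + ½) λ.
The sixth-smallest nonzero thickness corresponds to m = 5: t = (m + ½) λ / (2 n) = 5.50 × 648 / (2 × 1.446) = 1232 nm.

1232 nm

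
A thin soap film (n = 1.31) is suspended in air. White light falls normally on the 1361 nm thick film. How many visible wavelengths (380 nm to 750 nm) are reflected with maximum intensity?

4

Top surface (1.0 → 1.31): reflection off a higher-index medium gives a half-wave phase shift.
Ray reflecting at the bottom interface goes from n = 1.31 toward n = 1.0: no phase shift.
Net: one phase inversion between the two reflected rays.
For bright reflection here: 2 n t = (m + ½) λ.
λ = 2 n t / (m + ½) = 3566 / (m + ½) nm.
m=4: 792 nm (IR); m=5: 648 nm (visible); m=6: 549 nm (visible); m=7: 475 nm (visible); m=8: 420 nm (visible); m=9: 375 nm (UV).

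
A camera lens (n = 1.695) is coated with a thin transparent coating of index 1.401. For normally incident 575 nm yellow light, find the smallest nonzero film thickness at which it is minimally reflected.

103 nm

At the upper boundary (n = 1.0 to n = 1.401) the reflected ray undergoes a half-wave phase shift.
Ray reflecting at the bottom interface goes from n = 1.401 toward n = 1.695: a half-wave phase shift.
The two reflections carry the same phase change, so no net offset.
With no net inversion, destructive interference in reflection requires 2 n t = (m + ½) λ.
Minimum at m = 0: t = λ / (4 n) = 575 / (4 × 1.401) = 103 nm.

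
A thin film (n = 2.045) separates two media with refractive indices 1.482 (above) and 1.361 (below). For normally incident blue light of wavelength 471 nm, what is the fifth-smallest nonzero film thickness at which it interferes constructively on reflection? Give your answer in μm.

Ray reflecting at the top interface goes from n = 1.482 toward n = 2.045: a half-wave phase shift.
At the lower boundary (n = 2.045 to n = 1.361) the reflected ray undergoes no phase shift.
Exactly one π shift → a net half-wave offset.
For strong reflection here: 2 n t = (m + ½) λ.
The fifth-smallest nonzero thickness corresponds to m = 4: t = (m + ½) λ / (2 n) = 4.50 × 471 / (2 × 2.045) = 518 nm.

0.518 μm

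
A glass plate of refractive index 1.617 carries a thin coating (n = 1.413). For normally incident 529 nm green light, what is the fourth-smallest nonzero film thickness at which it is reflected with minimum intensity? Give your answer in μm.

0.655 μm

Ray reflecting at the top interface goes from n = 1.0 toward n = 1.413: a half-wave phase shift.
Bottom surface (1.413 → 1.617): reflection off a higher-index medium gives a half-wave phase shift.
The two reflections carry the same phase change, so no net offset.
With no net inversion, destructive interference in reflection requires 2 n t = (m + ½) λ.
The fourth-smallest nonzero thickness corresponds to m = 3: t = (m + ½) λ / (2 n) = 3.50 × 529 / (2 × 1.413) = 655 nm.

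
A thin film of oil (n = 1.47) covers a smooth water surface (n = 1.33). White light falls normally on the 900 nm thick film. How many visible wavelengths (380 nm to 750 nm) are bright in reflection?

3

At the upper boundary (n = 1.0 to n = 1.47) the reflected ray undergoes a half-wave phase shift.
Ray reflecting at the bottom interface goes from n = 1.47 toward n = 1.33: no phase shift.
The two reflections differ by half a wavelength.
For bright reflection here: 2 n t = (m + ½) λ.
λ = 2 n t / (m + ½) = 2646 / (m + ½) nm.
m=3: 756 nm (IR); m=4: 588 nm (visible); m=5: 481 nm (visible); m=6: 407 nm (visible); m=7: 353 nm (UV).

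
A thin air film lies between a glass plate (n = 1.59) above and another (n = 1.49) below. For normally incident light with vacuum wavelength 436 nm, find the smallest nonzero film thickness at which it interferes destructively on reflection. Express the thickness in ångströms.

Top surface (1.59 → 1.0): reflection off a lower-index medium gives no phase shift.
Ray reflecting at the bottom interface goes from n = 1.0 toward n = 1.49: a half-wave phase shift.
Exactly one π shift → a net half-wave offset.
With one net inversion, destructive interference in reflection requires 2 n t = m λ.
Minimum nonzero at m = 1: t = λ / (2 n) = 436 / (2 × 1.0) = 218 nm.

2180 Å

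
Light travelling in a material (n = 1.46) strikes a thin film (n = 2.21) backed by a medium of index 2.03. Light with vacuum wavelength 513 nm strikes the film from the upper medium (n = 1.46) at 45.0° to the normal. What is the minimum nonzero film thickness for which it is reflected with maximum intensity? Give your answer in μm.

Ray reflecting at the top interface goes from n = 1.46 toward n = 2.21: a half-wave phase shift.
Ray reflecting at the bottom interface goes from n = 2.21 toward n = 2.03: no phase shift.
Net: one phase inversion between the two reflected rays.
With one net inversion, constructive interference in reflection requires 2 n t cos θ_r = (m + ½) λ.
Snell's law: 1.46 sin 45.0° = 2.21 sin θ_r → sin θ_r = 0.467, cos θ_r = 0.884.
Minimum at m = 0: t = λ / (4 n cos θ_r) = 513 / (4 × 2.21 × 0.884) = 65.6 nm.

0.0656 μm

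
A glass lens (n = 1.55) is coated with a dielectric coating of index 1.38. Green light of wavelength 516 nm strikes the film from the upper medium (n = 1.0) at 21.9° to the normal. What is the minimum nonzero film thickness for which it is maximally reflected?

194 nm

Top surface (1.0 → 1.38): reflection off a higher-index medium gives a half-wave phase shift.
Ray reflecting at the bottom interface goes from n = 1.38 toward n = 1.55: a half-wave phase shift.
Zero or two π shifts → no net half-wave offset.
So the condition for constructive reflection is 2 n t cos θ_r = m λ.
Snell's law: 1.0 sin 21.9° = 1.38 sin θ_r → sin θ_r = 0.270, cos θ_r = 0.963.
Minimum nonzero at m = 1: t = λ / (2 n cos θ_r) = 516 / (2 × 1.38 × 0.963) = 194 nm.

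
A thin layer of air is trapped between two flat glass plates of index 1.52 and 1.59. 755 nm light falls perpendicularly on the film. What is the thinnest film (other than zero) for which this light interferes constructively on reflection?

At the upper boundary (n = 1.52 to n = 1.0) the reflected ray undergoes no phase shift.
At the lower boundary (n = 1.0 to n = 1.59) the reflected ray undergoes a half-wave phase shift.
Exactly one π shift → a net half-wave offset.
For maximum reflection here: 2 n t = (m + ½) λ.
Minimum at m = 0: t = λ / (4 n) = 755 / (4 × 1.0) = 189 nm.

189 nm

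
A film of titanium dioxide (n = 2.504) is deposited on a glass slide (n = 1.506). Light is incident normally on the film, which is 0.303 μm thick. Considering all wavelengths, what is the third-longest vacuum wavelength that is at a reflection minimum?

506 nm

Top surface (1.0 → 2.504): reflection off a higher-index medium gives a half-wave phase shift.
Ray reflecting at the bottom interface goes from n = 2.504 toward n = 1.506: no phase shift.
The two reflections differ by half a wavelength.
So the condition for destructive reflection is 2 n t = m λ.
λ = 2 n t / m. The third-longest wavelength is m = 3: λ = 2 × 2.504 × 303 / 3.00 = 506 nm.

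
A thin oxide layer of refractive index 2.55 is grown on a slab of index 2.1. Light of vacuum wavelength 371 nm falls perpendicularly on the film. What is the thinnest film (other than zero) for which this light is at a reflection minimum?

At the upper boundary (n = 1.0 to n = 2.55) the reflected ray undergoes a half-wave phase shift.
Ray reflecting at the bottom interface goes from n = 2.55 toward n = 2.1: no phase shift.
The two reflections differ by half a wavelength.
So the condition for destructive reflection is 2 n t = m λ.
Minimum nonzero at m = 1: t = λ / (2 n) = 371 / (2 × 2.55) = 72.7 nm.

72.7 nm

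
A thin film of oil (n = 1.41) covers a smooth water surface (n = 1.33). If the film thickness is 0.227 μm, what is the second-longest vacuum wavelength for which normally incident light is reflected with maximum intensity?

At the upper boundary (n = 1.0 to n = 1.41) the reflected ray undergoes a half-wave phase shift.
At the lower boundary (n = 1.41 to n = 1.33) the reflected ray undergoes no phase shift.
Exactly one π shift → a net half-wave offset.
With one net inversion, constructive interference in reflection requires 2 n t = (m + ½) λ.
λ = 2 n t / (m + ½). The second-longest wavelength is m = 1: λ = 2 × 1.41 × 227 / 1.50 = 427 nm.

427 nm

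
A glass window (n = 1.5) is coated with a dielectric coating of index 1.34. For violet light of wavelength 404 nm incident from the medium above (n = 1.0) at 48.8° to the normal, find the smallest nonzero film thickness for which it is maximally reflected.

182 nm

Top surface (1.0 → 1.34): reflection off a higher-index medium gives a half-wave phase shift.
Bottom surface (1.34 → 1.5): reflection off a higher-index medium gives a half-wave phase shift.
Zero or two π shifts → no net half-wave offset.
For bright reflection here: 2 n t cos θ_r = m λ.
Snell's law: 1.0 sin 48.8° = 1.34 sin θ_r → sin θ_r = 0.562, cos θ_r = 0.827.
Minimum nonzero at m = 1: t = λ / (2 n cos θ_r) = 404 / (2 × 1.34 × 0.827) = 182 nm.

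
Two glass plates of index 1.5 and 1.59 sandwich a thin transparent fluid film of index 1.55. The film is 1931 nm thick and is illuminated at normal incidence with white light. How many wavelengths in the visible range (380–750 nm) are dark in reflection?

8

Top surface (1.5 → 1.55): reflection off a higher-index medium gives a half-wave phase shift.
At the lower boundary (n = 1.55 to n = 1.59) the reflected ray undergoes a half-wave phase shift.
Zero or two π shifts → no net half-wave offset.
For dark reflection here: 2 n t = (m + ½) λ.
λ = 2 n t / (m + ½) = 5986 / (m + ½) nm.
m=7: 798 nm (IR); m=8: 704 nm (visible); m=9: 630 nm (visible); m=10: 570 nm (visible); m=11: 521 nm (visible); m=12: 479 nm (visible); m=13: 443 nm (visible); m=14: 413 nm (visible); m=15: 386 nm (visible); m=16: 363 nm (UV).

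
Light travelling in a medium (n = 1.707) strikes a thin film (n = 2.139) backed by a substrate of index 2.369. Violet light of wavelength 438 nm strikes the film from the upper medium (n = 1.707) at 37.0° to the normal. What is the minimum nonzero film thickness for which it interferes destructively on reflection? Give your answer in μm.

At the upper boundary (n = 1.707 to n = 2.139) the reflected ray undergoes a half-wave phase shift.
Ray reflecting at the bottom interface goes from n = 2.139 toward n = 2.369: a half-wave phase shift.
The two reflections carry the same phase change, so no net offset.
So the condition for destructive reflection is 2 n t cos θ_r = (m + ½) λ.
Snell's law: 1.707 sin 37.0° = 2.139 sin θ_r → sin θ_r = 0.480, cos θ_r = 0.877.
Minimum at m = 0: t = λ / (4 n cos θ_r) = 438 / (4 × 2.139 × 0.877) = 58.4 nm.

0.0584 μm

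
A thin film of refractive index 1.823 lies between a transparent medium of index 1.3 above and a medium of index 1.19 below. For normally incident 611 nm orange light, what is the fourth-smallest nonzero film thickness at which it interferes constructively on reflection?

Ray reflecting at the top interface goes from n = 1.3 toward n = 1.823: a half-wave phase shift.
Ray reflecting at the bottom interface goes from n = 1.823 toward n = 1.19: no phase shift.
The two reflections differ by half a wavelength.
With one net inversion, constructive interference in reflection requires 2 n t = (m + ½) λ.
The fourth-smallest nonzero thickness corresponds to m = 3: t = (m + ½) λ / (2 n) = 3.50 × 611 / (2 × 1.823) = 587 nm.

587 nm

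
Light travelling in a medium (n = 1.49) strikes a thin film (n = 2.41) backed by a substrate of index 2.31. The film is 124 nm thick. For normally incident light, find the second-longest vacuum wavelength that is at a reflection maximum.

Ray reflecting at the top interface goes from n = 1.49 toward n = 2.41: a half-wave phase shift.
Ray reflecting at the bottom interface goes from n = 2.41 toward n = 2.31: no phase shift.
The two reflections differ by half a wavelength.
For strong reflection here: 2 n t = (m + ½) λ.
λ = 2 n t / (m + ½). The second-longest wavelength is m = 1: λ = 2 × 2.41 × 124 / 1.50 = 398 nm.

398 nm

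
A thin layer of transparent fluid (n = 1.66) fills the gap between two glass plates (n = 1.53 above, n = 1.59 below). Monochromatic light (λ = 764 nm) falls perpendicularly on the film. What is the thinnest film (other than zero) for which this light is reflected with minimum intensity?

Ray reflecting at the top interface goes from n = 1.53 toward n = 1.66: a half-wave phase shift.
Bottom surface (1.66 → 1.59): reflection off a lower-index medium gives no phase shift.
The two reflections differ by half a wavelength.
So the condition for destructive reflection is 2 n t = m λ.
Minimum nonzero at m = 1: t = λ / (2 n) = 764 / (2 × 1.66) = 230 nm.

230 nm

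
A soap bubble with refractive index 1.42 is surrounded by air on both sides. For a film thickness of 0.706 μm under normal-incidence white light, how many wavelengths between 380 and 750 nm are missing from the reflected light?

3

Ray reflecting at the top interface goes from n = 1.0 toward n = 1.42: a half-wave phase shift.
Ray reflecting at the bottom interface goes from n = 1.42 toward n = 1.0: no phase shift.
Exactly one π shift → a net half-wave offset.
With one net inversion, destructive interference in reflection requires 2 n t = m λ.
λ = 2 n t / m = 2005 / m nm.
m=2: 1003 nm (IR); m=3: 668 nm (visible); m=4: 501 nm (visible); m=5: 401 nm (visible); m=6: 334 nm (UV).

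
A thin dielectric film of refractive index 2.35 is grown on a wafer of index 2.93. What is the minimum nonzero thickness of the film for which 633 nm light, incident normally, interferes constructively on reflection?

At the upper boundary (n = 1.0 to n = 2.35) the reflected ray undergoes a half-wave phase shift.
Bottom surface (2.35 → 2.93): reflection off a higher-index medium gives a half-wave phase shift.
Net: no relative phase inversion (both shifts match).
With no net inversion, constructive interference in reflection requires 2 n t = m λ.
Minimum nonzero at m = 1: t = λ / (2 n) = 633 / (2 × 2.35) = 135 nm.

135 nm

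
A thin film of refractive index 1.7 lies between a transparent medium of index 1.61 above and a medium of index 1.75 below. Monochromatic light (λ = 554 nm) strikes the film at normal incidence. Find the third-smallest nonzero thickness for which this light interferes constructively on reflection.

Ray reflecting at the top interface goes from n = 1.61 toward n = 1.7: a half-wave phase shift.
Bottom surface (1.7 → 1.75): reflection off a higher-index medium gives a half-wave phase shift.
Net: no relative phase inversion (both shifts match).
So the condition for constructive reflection is 2 n t = m λ.
The third-smallest nonzero thickness corresponds to m = 3: t = m λ / (2 n) = 3.00 × 554 / (2 × 1.7) = 489 nm.

489 nm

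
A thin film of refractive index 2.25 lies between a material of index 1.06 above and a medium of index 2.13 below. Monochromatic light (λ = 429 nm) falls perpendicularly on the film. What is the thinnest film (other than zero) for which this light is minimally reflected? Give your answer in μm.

At the upper boundary (n = 1.06 to n = 2.25) the reflected ray undergoes a half-wave phase shift.
Ray reflecting at the bottom interface goes from n = 2.25 toward n = 2.13: no phase shift.
Net: one phase inversion between the two reflected rays.
For weak reflection here: 2 n t = m λ.
Minimum nonzero at m = 1: t = λ / (2 n) = 429 / (2 × 2.25) = 95.3 nm.

0.0953 μm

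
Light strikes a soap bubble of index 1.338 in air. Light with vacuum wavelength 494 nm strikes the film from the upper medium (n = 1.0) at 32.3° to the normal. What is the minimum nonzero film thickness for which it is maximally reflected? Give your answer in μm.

At the upper boundary (n = 1.0 to n = 1.338) the reflected ray undergoes a half-wave phase shift.
Bottom surface (1.338 → 1.0): reflection off a lower-index medium gives no phase shift.
Net: one phase inversion between the two reflected rays.
With one net inversion, constructive interference in reflection requires 2 n t cos θ_r = (m + ½) λ.
Snell's law: 1.0 sin 32.3° = 1.338 sin θ_r → sin θ_r = 0.399, cos θ_r = 0.917.
Minimum at m = 0: t = λ / (4 n cos θ_r) = 494 / (4 × 1.338 × 0.917) = 101 nm.

0.101 μm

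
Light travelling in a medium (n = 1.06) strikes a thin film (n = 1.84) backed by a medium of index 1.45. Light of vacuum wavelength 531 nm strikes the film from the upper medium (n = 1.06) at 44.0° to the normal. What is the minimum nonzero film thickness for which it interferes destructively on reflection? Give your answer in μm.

0.157 μm

Top surface (1.06 → 1.84): reflection off a higher-index medium gives a half-wave phase shift.
Bottom surface (1.84 → 1.45): reflection off a lower-index medium gives no phase shift.
The two reflections differ by half a wavelength.
So the condition for destructive reflection is 2 n t cos θ_r = m λ.
Snell's law: 1.06 sin 44.0° = 1.84 sin θ_r → sin θ_r = 0.400, cos θ_r = 0.916.
Minimum nonzero at m = 1: t = λ / (2 n cos θ_r) = 531 / (2 × 1.84 × 0.916) = 157 nm.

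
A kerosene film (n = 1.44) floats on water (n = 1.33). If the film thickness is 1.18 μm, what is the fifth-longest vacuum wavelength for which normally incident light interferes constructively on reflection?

Top surface (1.0 → 1.44): reflection off a higher-index medium gives a half-wave phase shift.
Bottom surface (1.44 → 1.33): reflection off a lower-index medium gives no phase shift.
Exactly one π shift → a net half-wave offset.
With one net inversion, constructive interference in reflection requires 2 n t = (m + ½) λ.
λ = 2 n t / (m + ½). The fifth-longest wavelength is m = 4: λ = 2 × 1.44 × 1180 / 4.50 = 755 nm.

755 nm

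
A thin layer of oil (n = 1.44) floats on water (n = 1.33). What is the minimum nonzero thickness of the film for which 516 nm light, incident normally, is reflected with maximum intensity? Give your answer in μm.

Ray reflecting at the top interface goes from n = 1.0 toward n = 1.44: a half-wave phase shift.
Bottom surface (1.44 → 1.33): reflection off a lower-index medium gives no phase shift.
Net: one phase inversion between the two reflected rays.
So the condition for constructive reflection is 2 n t = (m + ½) λ.
Minimum at m = 0: t = λ / (4 n) = 516 / (4 × 1.44) = 89.6 nm.

0.0896 μm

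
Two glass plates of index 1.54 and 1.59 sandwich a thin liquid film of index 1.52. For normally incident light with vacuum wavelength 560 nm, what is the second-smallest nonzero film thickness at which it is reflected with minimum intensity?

At the upper boundary (n = 1.54 to n = 1.52) the reflected ray undergoes no phase shift.
Ray reflecting at the bottom interface goes from n = 1.52 toward n = 1.59: a half-wave phase shift.
Net: one phase inversion between the two reflected rays.
For weak reflection here: 2 n t = m λ.
The second-smallest nonzero thickness corresponds to m = 2: t = m λ / (2 n) = 2.00 × 560 / (2 × 1.52) = 368 nm.

368 nm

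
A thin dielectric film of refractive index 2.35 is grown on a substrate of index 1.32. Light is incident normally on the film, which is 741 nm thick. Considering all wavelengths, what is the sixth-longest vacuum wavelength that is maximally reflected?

633 nm

Top surface (1.0 → 2.35): reflection off a higher-index medium gives a half-wave phase shift.
At the lower boundary (n = 2.35 to n = 1.32) the reflected ray undergoes no phase shift.
Net: one phase inversion between the two reflected rays.
With one net inversion, constructive interference in reflection requires 2 n t = (m + ½) λ.
λ = 2 n t / (m + ½). The sixth-longest wavelength is m = 5: λ = 2 × 2.35 × 741 / 5.50 = 633 nm.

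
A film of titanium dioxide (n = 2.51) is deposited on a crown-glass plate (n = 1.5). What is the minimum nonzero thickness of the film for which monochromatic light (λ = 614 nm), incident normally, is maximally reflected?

61.2 nm

Top surface (1.0 → 2.51): reflection off a higher-index medium gives a half-wave phase shift.
Bottom surface (2.51 → 1.5): reflection off a lower-index medium gives no phase shift.
Exactly one π shift → a net half-wave offset.
For strong reflection here: 2 n t = (m + ½) λ.
Minimum at m = 0: t = λ / (4 n) = 614 / (4 × 2.51) = 61.2 nm.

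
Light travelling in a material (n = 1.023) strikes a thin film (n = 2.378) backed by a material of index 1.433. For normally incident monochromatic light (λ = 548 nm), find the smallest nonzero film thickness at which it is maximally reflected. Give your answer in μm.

At the upper boundary (n = 1.023 to n = 2.378) the reflected ray undergoes a half-wave phase shift.
Bottom surface (2.378 → 1.433): reflection off a lower-index medium gives no phase shift.
Exactly one π shift → a net half-wave offset.
For maximum reflection here: 2 n t = (m + ½) λ.
Minimum at m = 0: t = λ / (4 n) = 548 / (4 × 2.378) = 57.6 nm.

0.0576 μm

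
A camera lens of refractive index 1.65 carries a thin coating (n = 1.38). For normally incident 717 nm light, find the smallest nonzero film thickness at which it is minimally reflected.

Ray reflecting at the top interface goes from n = 1.0 toward n = 1.38: a half-wave phase shift.
At the lower boundary (n = 1.38 to n = 1.65) the reflected ray undergoes a half-wave phase shift.
Net: no relative phase inversion (both shifts match).
For minimum reflection here: 2 n t = (m + ½) λ.
Minimum at m = 0: t = λ / (4 n) = 717 / (4 × 1.38) = 130 nm.

130 nm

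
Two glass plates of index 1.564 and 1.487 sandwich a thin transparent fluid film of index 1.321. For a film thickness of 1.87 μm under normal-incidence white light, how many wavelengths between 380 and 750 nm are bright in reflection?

Ray reflecting at the top interface goes from n = 1.564 toward n = 1.321: no phase shift.
Ray reflecting at the bottom interface goes from n = 1.321 toward n = 1.487: a half-wave phase shift.
Exactly one π shift → a net half-wave offset.
With one net inversion, constructive interference in reflection requires 2 n t = (m + ½) λ.
λ = 2 n t / (m + ½) = 4941 / (m + ½) nm.
m=6: 760 nm (IR); m=7: 659 nm (visible); m=8: 581 nm (visible); m=9: 520 nm (visible); m=10: 471 nm (visible); m=11: 430 nm (visible); m=12: 395 nm (visible); m=13: 366 nm (UV).

6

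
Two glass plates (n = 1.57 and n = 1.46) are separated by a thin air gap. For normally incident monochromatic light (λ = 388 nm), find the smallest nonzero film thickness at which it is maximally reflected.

At the upper boundary (n = 1.57 to n = 1.0) the reflected ray undergoes no phase shift.
Ray reflecting at the bottom interface goes from n = 1.0 toward n = 1.46: a half-wave phase shift.
Net: one phase inversion between the two reflected rays.
So the condition for constructive reflection is 2 n t = (m + ½) λ.
Minimum at m = 0: t = λ / (4 n) = 388 / (4 × 1.0) = 97.0 nm.

97.0 nm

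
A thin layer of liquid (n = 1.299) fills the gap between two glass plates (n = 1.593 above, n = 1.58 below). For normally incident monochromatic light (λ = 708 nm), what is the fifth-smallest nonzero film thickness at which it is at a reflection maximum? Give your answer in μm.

1.23 μm

Ray reflecting at the top interface goes from n = 1.593 toward n = 1.299: no phase shift.
Bottom surface (1.299 → 1.58): reflection off a higher-index medium gives a half-wave phase shift.
Exactly one π shift → a net half-wave offset.
With one net inversion, constructive interference in reflection requires 2 n t = (m + ½) λ.
The fifth-smallest nonzero thickness corresponds to m = 4: t = (m + ½) λ / (2 n) = 4.50 × 708 / (2 × 1.299) = 1226 nm.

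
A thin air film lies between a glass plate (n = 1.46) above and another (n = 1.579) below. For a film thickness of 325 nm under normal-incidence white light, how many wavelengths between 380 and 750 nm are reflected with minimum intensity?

1

Ray reflecting at the top interface goes from n = 1.46 toward n = 1.0: no phase shift.
Bottom surface (1.0 → 1.579): reflection off a higher-index medium gives a half-wave phase shift.
The two reflections differ by half a wavelength.
For dark reflection here: 2 n t = m λ.
λ = 2 n t / m = 650 / m nm.
m=1: 650 nm (visible); m=2: 325 nm (UV).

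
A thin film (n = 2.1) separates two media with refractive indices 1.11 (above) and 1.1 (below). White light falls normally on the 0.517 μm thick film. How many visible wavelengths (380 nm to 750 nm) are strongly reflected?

3

At the upper boundary (n = 1.11 to n = 2.1) the reflected ray undergoes a half-wave phase shift.
Bottom surface (2.1 → 1.1): reflection off a lower-index medium gives no phase shift.
The two reflections differ by half a wavelength.
With one net inversion, constructive interference in reflection requires 2 n t = (m + ½) λ.
λ = 2 n t / (m + ½) = 2171 / (m + ½) nm.
m=2: 869 nm (IR); m=3: 620 nm (visible); m=4: 483 nm (visible); m=5: 395 nm (visible); m=6: 334 nm (UV).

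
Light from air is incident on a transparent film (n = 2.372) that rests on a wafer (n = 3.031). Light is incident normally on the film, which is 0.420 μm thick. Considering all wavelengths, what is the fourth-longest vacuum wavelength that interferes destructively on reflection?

569 nm

At the upper boundary (n = 1.0 to n = 2.372) the reflected ray undergoes a half-wave phase shift.
Ray reflecting at the bottom interface goes from n = 2.372 toward n = 3.031: a half-wave phase shift.
Net: no relative phase inversion (both shifts match).
For dark reflection here: 2 n t = (m + ½) λ.
λ = 2 n t / (m + ½). The fourth-longest wavelength is m = 3: λ = 2 × 2.372 × 420 / 3.50 = 569 nm.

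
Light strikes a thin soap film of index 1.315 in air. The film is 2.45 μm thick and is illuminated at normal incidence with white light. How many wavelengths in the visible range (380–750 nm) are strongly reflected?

8

Ray reflecting at the top interface goes from n = 1.0 toward n = 1.315: a half-wave phase shift.
Bottom surface (1.315 → 1.0): reflection off a lower-index medium gives no phase shift.
Net: one phase inversion between the two reflected rays.
With one net inversion, constructive interference in reflection requires 2 n t = (m + ½) λ.
λ = 2 n t / (m + ½) = 6444 / (m + ½) nm.
m=8: 758 nm (IR); m=9: 678 nm (visible); m=10: 614 nm (visible); m=11: 560 nm (visible); m=12: 515 nm (visible); m=13: 477 nm (visible); m=14: 444 nm (visible); m=15: 416 nm (visible); m=16: 391 nm (visible); m=17: 368 nm (UV).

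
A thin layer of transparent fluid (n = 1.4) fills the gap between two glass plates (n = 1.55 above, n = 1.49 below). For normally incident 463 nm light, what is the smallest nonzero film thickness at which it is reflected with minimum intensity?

165 nm

Ray reflecting at the top interface goes from n = 1.55 toward n = 1.4: no phase shift.
Bottom surface (1.4 → 1.49): reflection off a higher-index medium gives a half-wave phase shift.
The two reflections differ by half a wavelength.
So the condition for destructive reflection is 2 n t = m λ.
The smallest nonzero thickness corresponds to m = 1: t = m λ / (2 n) = 1.00 × 463 / (2 × 1.4) = 165 nm.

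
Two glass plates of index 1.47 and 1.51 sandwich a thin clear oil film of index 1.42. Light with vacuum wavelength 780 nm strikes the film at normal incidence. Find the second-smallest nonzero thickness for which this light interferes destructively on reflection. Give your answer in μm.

0.549 μm

Ray reflecting at the top interface goes from n = 1.47 toward n = 1.42: no phase shift.
At the lower boundary (n = 1.42 to n = 1.51) the reflected ray undergoes a half-wave phase shift.
Exactly one π shift → a net half-wave offset.
So the condition for destructive reflection is 2 n t = m λ.
The second-smallest nonzero thickness corresponds to m = 2: t = m λ / (2 n) = 2.00 × 780 / (2 × 1.42) = 549 nm.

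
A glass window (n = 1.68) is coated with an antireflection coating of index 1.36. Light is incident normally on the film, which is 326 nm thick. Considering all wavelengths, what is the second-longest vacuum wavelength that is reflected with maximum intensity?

Top surface (1.0 → 1.36): reflection off a higher-index medium gives a half-wave phase shift.
Ray reflecting at the bottom interface goes from n = 1.36 toward n = 1.68: a half-wave phase shift.
The two reflections carry the same phase change, so no net offset.
With no net inversion, constructive interference in reflection requires 2 n t = m λ.
λ = 2 n t / m. The second-longest wavelength is m = 2: λ = 2 × 1.36 × 326 / 2.00 = 443 nm.

443 nm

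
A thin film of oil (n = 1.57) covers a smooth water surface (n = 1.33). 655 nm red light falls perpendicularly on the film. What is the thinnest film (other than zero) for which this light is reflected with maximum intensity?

104 nm

At the upper boundary (n = 1.0 to n = 1.57) the reflected ray undergoes a half-wave phase shift.
Bottom surface (1.57 → 1.33): reflection off a lower-index medium gives no phase shift.
The two reflections differ by half a wavelength.
With one net inversion, constructive interference in reflection requires 2 n t = (m + ½) λ.
Minimum at m = 0: t = λ / (4 n) = 655 / (4 × 1.57) = 104 nm.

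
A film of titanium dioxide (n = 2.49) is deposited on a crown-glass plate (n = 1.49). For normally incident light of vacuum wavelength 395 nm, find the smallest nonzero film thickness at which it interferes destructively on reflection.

Top surface (1.0 → 2.49): reflection off a higher-index medium gives a half-wave phase shift.
Ray reflecting at the bottom interface goes from n = 2.49 toward n = 1.49: no phase shift.
Exactly one π shift → a net half-wave offset.
For weak reflection here: 2 n t = m λ.
Minimum nonzero at m = 1: t = λ / (2 n) = 395 / (2 × 2.49) = 79.3 nm.

79.3 nm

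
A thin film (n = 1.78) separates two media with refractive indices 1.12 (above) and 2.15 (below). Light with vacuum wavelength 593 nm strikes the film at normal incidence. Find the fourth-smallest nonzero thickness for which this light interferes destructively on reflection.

583 nm

Top surface (1.12 → 1.78): reflection off a higher-index medium gives a half-wave phase shift.
Bottom surface (1.78 → 2.15): reflection off a higher-index medium gives a half-wave phase shift.
The two reflections carry the same phase change, so no net offset.
For dark reflection here: 2 n t = (m + ½) λ.
The fourth-smallest nonzero thickness corresponds to m = 3: t = (m + ½) λ / (2 n) = 3.50 × 593 / (2 × 1.78) = 583 nm.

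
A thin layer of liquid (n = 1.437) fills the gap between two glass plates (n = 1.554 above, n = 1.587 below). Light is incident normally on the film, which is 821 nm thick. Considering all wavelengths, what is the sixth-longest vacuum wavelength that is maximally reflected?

429 nm

At the upper boundary (n = 1.554 to n = 1.437) the reflected ray undergoes no phase shift.
At the lower boundary (n = 1.437 to n = 1.587) the reflected ray undergoes a half-wave phase shift.
The two reflections differ by half a wavelength.
So the condition for constructive reflection is 2 n t = (m + ½) λ.
λ = 2 n t / (m + ½). The sixth-longest wavelength is m = 5: λ = 2 × 1.437 × 821 / 5.50 = 429 nm.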